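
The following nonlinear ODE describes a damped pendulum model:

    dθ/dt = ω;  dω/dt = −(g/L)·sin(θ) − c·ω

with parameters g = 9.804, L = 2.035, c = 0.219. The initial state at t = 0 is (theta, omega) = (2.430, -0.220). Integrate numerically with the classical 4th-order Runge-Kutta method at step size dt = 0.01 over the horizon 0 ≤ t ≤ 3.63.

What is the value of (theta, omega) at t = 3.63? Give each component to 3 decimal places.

(theta, omega) = (1.432, 0.345)

t=0.000: state=(2.430, -0.220)
step 1 (dt=0.01): k1=(-0.220, -3.098), k2=(-0.235, -3.099), k3=(-0.235, -3.099), k4=(-0.251, -3.100); state += dt/6·(k1+2k2+2k3+k4)
t=0.010: state=(2.428, -0.251)
t=0.020: state=(2.425, -0.282)
t=0.030: state=(2.422, -0.313)
continuing one RK4 step at a time; state shown every 20 steps (Δt=0.2):
t=0.200: state=(2.323, -0.856)
t=0.400: state=(2.082, -1.572)
t=0.600: state=(1.687, -2.392)
t=0.800: state=(1.125, -3.209)
t=1.000: state=(0.424, -3.721)
t=1.200: state=(-0.321, -3.605)
t=1.400: state=(-0.977, -2.880)
t=1.600: state=(-1.454, -1.875)
t=1.800: state=(-1.727, -0.856)
t=2.000: state=(-1.801, 0.103)
t=2.200: state=(-1.688, 1.024)
t=2.400: state=(-1.393, 1.919)
t=2.600: state=(-0.928, 2.698)
t=2.800: state=(-0.336, 3.135)
t=3.000: state=(0.289, 3.019)
t=3.200: state=(0.836, 2.383)
t=3.400: state=(1.224, 1.470)
t=3.600: state=(1.420, 0.491)
t=3.630: state=(1.432, 0.345)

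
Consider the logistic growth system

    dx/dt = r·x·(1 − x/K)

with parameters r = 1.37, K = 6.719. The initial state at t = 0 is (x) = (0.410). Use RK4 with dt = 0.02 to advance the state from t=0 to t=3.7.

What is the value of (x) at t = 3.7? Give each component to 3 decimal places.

(x) = (6.126)

t=0.000: state=(0.410)
step 1 (dt=0.02): k1=(0.527), k2=(0.534), k3=(0.534), k4=(0.540); state += dt/6·(k1+2k2+2k3+k4)
t=0.020: state=(0.421)
t=0.040: state=(0.432)
t=0.060: state=(0.443)
continuing one RK4 step at a time; state shown every 10 steps (Δt=0.2):
t=0.200: state=(0.529)
t=0.400: state=(0.679)
t=0.600: state=(0.865)
t=0.800: state=(1.094)
t=1.000: state=(1.368)
t=1.200: state=(1.691)
t=1.400: state=(2.061)
t=1.600: state=(2.471)
t=1.800: state=(2.913)
t=2.000: state=(3.370)
t=2.200: state=(3.827)
t=2.400: state=(4.268)
t=2.600: state=(4.677)
t=2.800: state=(5.044)
t=3.000: state=(5.365)
t=3.200: state=(5.637)
t=3.400: state=(5.863)
t=3.600: state=(6.048)
t=3.700: state=(6.126)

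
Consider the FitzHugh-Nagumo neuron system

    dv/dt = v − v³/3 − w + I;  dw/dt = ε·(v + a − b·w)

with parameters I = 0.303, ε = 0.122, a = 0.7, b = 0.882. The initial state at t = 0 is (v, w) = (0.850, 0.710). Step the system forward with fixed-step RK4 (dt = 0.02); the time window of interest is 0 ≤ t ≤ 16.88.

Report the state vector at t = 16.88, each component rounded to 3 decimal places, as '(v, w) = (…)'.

t=0.000: state=(0.850, 0.710)
step 1 (dt=0.02): k1=(0.238, 0.113), k2=(0.238, 0.113), k3=(0.238, 0.113), k4=(0.237, 0.113); state += dt/6·(k1+2k2+2k3+k4)
t=0.020: state=(0.855, 0.712)
t=0.040: state=(0.859, 0.715)
t=0.060: state=(0.864, 0.717)
continuing one RK4 step at a time; state shown every 50 steps (Δt=1):
t=1.000: state=(1.046, 0.829)
t=2.000: state=(1.115, 0.952)
t=3.000: state=(1.066, 1.063)
t=4.000: state=(0.924, 1.151)
t=5.000: state=(0.673, 1.208)
t=6.000: state=(0.174, 1.218)
t=7.000: state=(-0.994, 1.135)
t=8.000: state=(-1.899, 0.918)
t=9.000: state=(-1.921, 0.681)
t=10.000: state=(-1.846, 0.475)
t=11.000: state=(-1.768, 0.299)
t=12.000: state=(-1.691, 0.149)
t=13.000: state=(-1.618, 0.024)
t=14.000: state=(-1.546, -0.081)
t=15.000: state=(-1.478, -0.166)
t=16.000: state=(-1.412, -0.235)
t=16.880: state=(-1.356, -0.284)

(v, w) = (-1.356, -0.284)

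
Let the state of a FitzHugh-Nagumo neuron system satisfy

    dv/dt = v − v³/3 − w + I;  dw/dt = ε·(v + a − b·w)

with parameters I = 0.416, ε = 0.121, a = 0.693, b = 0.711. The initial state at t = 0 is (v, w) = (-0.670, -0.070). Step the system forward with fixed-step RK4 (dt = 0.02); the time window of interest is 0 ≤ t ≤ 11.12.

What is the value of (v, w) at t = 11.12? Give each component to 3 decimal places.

t=0.000: state=(-0.670, -0.070)
step 1 (dt=0.02): k1=(-0.084, 0.009), k2=(-0.084, 0.009), k3=(-0.084, 0.009), k4=(-0.085, 0.009); state += dt/6·(k1+2k2+2k3+k4)
t=0.020: state=(-0.672, -0.070)
t=0.040: state=(-0.673, -0.070)
t=0.060: state=(-0.675, -0.069)
continuing one RK4 step at a time; state shown every 25 steps (Δt=0.5):
t=0.500: state=(-0.719, -0.067)
t=1.000: state=(-0.782, -0.068)
t=1.500: state=(-0.857, -0.072)
t=2.000: state=(-0.938, -0.081)
t=2.500: state=(-1.019, -0.095)
t=3.000: state=(-1.091, -0.112)
t=3.500: state=(-1.148, -0.133)
t=4.000: state=(-1.186, -0.156)
t=4.500: state=(-1.207, -0.179)
t=5.000: state=(-1.213, -0.202)
t=5.500: state=(-1.208, -0.224)
t=6.000: state=(-1.194, -0.245)
t=6.500: state=(-1.174, -0.264)
t=7.000: state=(-1.149, -0.280)
t=7.500: state=(-1.121, -0.295)
t=8.000: state=(-1.090, -0.307)
t=8.500: state=(-1.057, -0.316)
t=9.000: state=(-1.021, -0.324)
t=9.500: state=(-0.983, -0.328)
t=10.000: state=(-0.943, -0.330)
t=10.500: state=(-0.900, -0.330)
t=11.000: state=(-0.854, -0.327)
t=11.120: state=(-0.842, -0.326)

(v, w) = (-0.842, -0.326)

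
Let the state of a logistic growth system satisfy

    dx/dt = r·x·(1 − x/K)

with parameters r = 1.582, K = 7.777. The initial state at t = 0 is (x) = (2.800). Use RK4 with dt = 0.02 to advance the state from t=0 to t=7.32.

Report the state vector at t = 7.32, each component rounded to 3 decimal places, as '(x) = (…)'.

t=0.000: state=(2.800)
step 1 (dt=0.02): k1=(2.835), k2=(2.847), k3=(2.847), k4=(2.859); state += dt/6·(k1+2k2+2k3+k4)
t=0.020: state=(2.857)
t=0.040: state=(2.914)
t=0.060: state=(2.972)
continuing one RK4 step at a time; state shown every 25 steps (Δt=0.5):
t=0.500: state=(4.306)
t=1.000: state=(5.696)
t=1.500: state=(6.672)
t=2.000: state=(7.234)
t=2.500: state=(7.521)
t=3.000: state=(7.659)
t=3.500: state=(7.723)
t=4.000: state=(7.752)
t=4.500: state=(7.766)
t=5.000: state=(7.772)
t=5.500: state=(7.775)
t=6.000: state=(7.776)
t=6.500: state=(7.777)
t=7.000: state=(7.777)
t=7.320: state=(7.777)

(x) = (7.777)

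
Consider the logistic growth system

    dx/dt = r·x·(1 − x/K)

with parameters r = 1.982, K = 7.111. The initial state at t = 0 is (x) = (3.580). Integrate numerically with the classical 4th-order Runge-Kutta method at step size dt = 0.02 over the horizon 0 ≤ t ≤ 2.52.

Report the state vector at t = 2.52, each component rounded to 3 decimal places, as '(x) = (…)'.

(x) = (7.064)

t=0.000: state=(3.580)
step 1 (dt=0.02): k1=(3.523), k2=(3.523), k3=(3.523), k4=(3.521); state += dt/6·(k1+2k2+2k3+k4)
t=0.020: state=(3.650)
t=0.040: state=(3.721)
t=0.060: state=(3.791)
continuing one RK4 step at a time; state shown every 5 steps (Δt=0.1):
t=0.100: state=(3.931)
t=0.200: state=(4.275)
t=0.300: state=(4.605)
t=0.400: state=(4.916)
t=0.500: state=(5.205)
t=0.600: state=(5.469)
t=0.700: state=(5.706)
t=0.800: state=(5.916)
t=0.900: state=(6.100)
t=1.000: state=(6.260)
t=1.100: state=(6.398)
t=1.200: state=(6.515)
t=1.300: state=(6.615)
t=1.400: state=(6.699)
t=1.500: state=(6.769)
t=1.600: state=(6.828)
t=1.700: state=(6.878)
t=1.800: state=(6.918)
t=1.900: state=(6.952)
t=2.000: state=(6.980)
t=2.100: state=(7.003)
t=2.200: state=(7.023)
t=2.300: state=(7.038)
t=2.400: state=(7.051)
t=2.500: state=(7.062)
t=2.520: state=(7.064)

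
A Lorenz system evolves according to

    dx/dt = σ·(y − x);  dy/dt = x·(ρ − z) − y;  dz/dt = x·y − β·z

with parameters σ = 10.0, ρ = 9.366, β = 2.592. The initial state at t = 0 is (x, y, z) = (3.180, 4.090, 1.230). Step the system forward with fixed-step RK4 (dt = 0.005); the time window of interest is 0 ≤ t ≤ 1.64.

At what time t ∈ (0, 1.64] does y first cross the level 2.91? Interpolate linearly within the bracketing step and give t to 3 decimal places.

t = 0.511

t=0.000: state=(3.180, 4.090, 1.230)
step 1 (dt=0.005): k1=(9.100, 21.782, 9.818), k2=(9.417, 21.835, 10.022), k3=(9.410, 21.839, 10.024), k4=(9.721, 21.894, 10.233); state += dt/6·(k1+2k2+2k3+k4)
t=0.005: state=(3.227, 4.199, 1.280)
t=0.010: state=(3.277, 4.309, 1.332)
t=0.015: state=(3.330, 4.419, 1.387)
continuing one RK4 step at a time; state shown every 20 steps (Δt=0.1):
t=0.100: state=(4.592, 6.399, 2.759)
t=0.200: state=(6.552, 8.483, 5.893)
t=0.300: state=(7.944, 8.516, 10.249)
t=0.400: state=(7.405, 5.834, 12.937)
t=0.500: state=(5.341, 3.115, 12.445)
t=0.510: state=(5.120, 2.928, 12.282)
next step: t=0.515: state=(5.011, 2.841, 12.196) — y has crossed 2.91
linear interpolation between t=0.510 (2.92819) and t=0.515 (2.84098) → t≈0.511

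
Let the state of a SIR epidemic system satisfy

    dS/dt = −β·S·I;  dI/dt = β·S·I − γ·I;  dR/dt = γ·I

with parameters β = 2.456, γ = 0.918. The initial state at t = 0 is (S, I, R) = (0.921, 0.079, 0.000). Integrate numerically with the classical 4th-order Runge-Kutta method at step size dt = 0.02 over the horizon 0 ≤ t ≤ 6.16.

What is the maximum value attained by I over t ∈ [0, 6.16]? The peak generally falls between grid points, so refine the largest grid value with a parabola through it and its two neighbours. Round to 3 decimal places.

t=0.000: state=(0.921, 0.079, 0.000)
step 1 (dt=0.02): k1=(-0.179, 0.106, 0.073), k2=(-0.181, 0.107, 0.073), k3=(-0.181, 0.107, 0.074), k4=(-0.183, 0.108, 0.074); state += dt/6·(k1+2k2+2k3+k4)
t=0.020: state=(0.917, 0.081, 0.001)
t=0.040: state=(0.914, 0.083, 0.003)
t=0.060: state=(0.910, 0.086, 0.005)
continuing one RK4 step at a time; state shown every 10 steps (Δt=0.2):
t=0.200: state=(0.881, 0.102, 0.017)
t=0.400: state=(0.832, 0.130, 0.038)
t=0.600: state=(0.775, 0.160, 0.064)
t=0.800: state=(0.711, 0.192, 0.097)
t=1.000: state=(0.642, 0.223, 0.135)
t=1.200: state=(0.571, 0.250, 0.179)
t=1.400: state=(0.502, 0.271, 0.227)
t=1.600: state=(0.438, 0.284, 0.278)
t=1.800: state=(0.381, 0.289, 0.330)
t=2.000: state=(0.330, 0.286, 0.383)
t=2.200: state=(0.288, 0.277, 0.435)
t=2.400: state=(0.252, 0.263, 0.485)
t=2.600: state=(0.222, 0.246, 0.532)
t=2.800: state=(0.198, 0.227, 0.575)
t=3.000: state=(0.178, 0.207, 0.615)
t=3.200: state=(0.161, 0.187, 0.651)
t=3.400: state=(0.148, 0.168, 0.684)
t=3.600: state=(0.137, 0.150, 0.713)
t=3.800: state=(0.127, 0.133, 0.739)
t=4.000: state=(0.120, 0.118, 0.762)
t=4.200: state=(0.114, 0.104, 0.783)
t=4.400: state=(0.108, 0.091, 0.800)
t=4.600: state=(0.104, 0.080, 0.816)
t=4.800: state=(0.100, 0.070, 0.830)
t=5.000: state=(0.097, 0.061, 0.842)
t=5.200: state=(0.094, 0.053, 0.852)
t=5.400: state=(0.092, 0.047, 0.862)
t=5.600: state=(0.090, 0.040, 0.870)
t=5.800: state=(0.088, 0.035, 0.877)
t=6.000: state=(0.087, 0.031, 0.883)
t=6.160: state=(0.086, 0.027, 0.887)
largest grid value and its neighbours: I(1.800)=0.28909, I(1.820)=0.28915, I(1.840)=0.28913
parabola through these three points peaks at t≈1.825 with I≈0.28915

max I = 0.289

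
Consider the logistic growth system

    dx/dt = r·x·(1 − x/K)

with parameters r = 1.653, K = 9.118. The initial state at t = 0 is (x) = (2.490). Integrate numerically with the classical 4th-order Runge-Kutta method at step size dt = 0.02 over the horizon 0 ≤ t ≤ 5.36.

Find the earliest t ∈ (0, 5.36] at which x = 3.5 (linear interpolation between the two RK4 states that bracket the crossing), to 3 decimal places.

t=0.000: state=(2.490)
step 1 (dt=0.02): k1=(2.992), k2=(3.014), k3=(3.014), k4=(3.037); state += dt/6·(k1+2k2+2k3+k4)
t=0.020: state=(2.550)
t=0.040: state=(2.611)
t=0.060: state=(2.673)
continuing one RK4 step at a time; state shown every 10 steps (Δt=0.2):
t=0.200: state=(3.131)
t=0.300: state=(3.479)
next step: t=0.320: state=(3.550) — x has crossed 3.5
linear interpolation between t=0.300 (3.47866) and t=0.320 (3.55006) → t≈0.306

t = 0.306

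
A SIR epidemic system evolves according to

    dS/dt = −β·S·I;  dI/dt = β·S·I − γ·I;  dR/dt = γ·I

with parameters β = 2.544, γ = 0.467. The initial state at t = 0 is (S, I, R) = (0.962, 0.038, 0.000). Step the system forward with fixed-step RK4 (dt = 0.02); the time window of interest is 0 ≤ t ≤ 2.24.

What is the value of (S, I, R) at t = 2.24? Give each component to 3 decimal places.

t=0.000: state=(0.962, 0.038, 0.000)
step 1 (dt=0.02): k1=(-0.093, 0.075, 0.018), k2=(-0.095, 0.077, 0.018), k3=(-0.095, 0.077, 0.018), k4=(-0.097, 0.078, 0.018); state += dt/6·(k1+2k2+2k3+k4)
t=0.020: state=(0.960, 0.040, 0.000)
t=0.040: state=(0.958, 0.041, 0.001)
t=0.060: state=(0.956, 0.043, 0.001)
continuing one RK4 step at a time; state shown every 5 steps (Δt=0.1):
t=0.100: state=(0.952, 0.046, 0.002)
t=0.200: state=(0.939, 0.056, 0.004)
t=0.300: state=(0.925, 0.068, 0.007)
t=0.400: state=(0.907, 0.082, 0.011)
t=0.500: state=(0.887, 0.098, 0.015)
t=0.600: state=(0.863, 0.117, 0.020)
t=0.700: state=(0.835, 0.139, 0.026)
t=0.800: state=(0.804, 0.163, 0.033)
t=0.900: state=(0.769, 0.190, 0.041)
t=1.000: state=(0.730, 0.220, 0.051)
t=1.100: state=(0.687, 0.251, 0.062)
t=1.200: state=(0.642, 0.284, 0.074)
t=1.300: state=(0.595, 0.317, 0.088)
t=1.400: state=(0.547, 0.350, 0.104)
t=1.500: state=(0.498, 0.381, 0.121)
t=1.600: state=(0.450, 0.410, 0.139)
t=1.700: state=(0.404, 0.437, 0.159)
t=1.800: state=(0.361, 0.459, 0.180)
t=1.900: state=(0.320, 0.478, 0.202)
t=2.000: state=(0.283, 0.492, 0.225)
t=2.100: state=(0.249, 0.503, 0.248)
t=2.200: state=(0.219, 0.509, 0.272)
t=2.240: state=(0.208, 0.511, 0.281)

(S, I, R) = (0.208, 0.511, 0.281)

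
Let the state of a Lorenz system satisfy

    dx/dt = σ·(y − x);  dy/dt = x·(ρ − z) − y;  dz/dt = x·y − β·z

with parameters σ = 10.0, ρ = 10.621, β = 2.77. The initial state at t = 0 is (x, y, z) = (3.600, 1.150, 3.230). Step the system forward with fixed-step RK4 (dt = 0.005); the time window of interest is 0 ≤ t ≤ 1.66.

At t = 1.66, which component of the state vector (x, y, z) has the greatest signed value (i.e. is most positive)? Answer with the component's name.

largest component: z

t=0.000: state=(3.600, 1.150, 3.230)
step 1 (dt=0.005): k1=(-24.500, 25.458, -4.807), k2=(-23.251, 24.984, -4.619), k3=(-23.294, 25.006, -4.621), k4=(-22.085, 24.552, -4.441); state += dt/6·(k1+2k2+2k3+k4)
t=0.005: state=(3.484, 1.275, 3.207)
t=0.010: state=(3.379, 1.396, 3.186)
t=0.015: state=(3.285, 1.512, 3.166)
continuing one RK4 step at a time; state shown every 20 steps (Δt=0.1):
t=0.100: state=(2.831, 3.179, 3.027)
t=0.200: state=(3.757, 5.149, 3.488)
t=0.300: state=(5.470, 7.421, 5.220)
t=0.400: state=(7.364, 8.970, 8.725)
t=0.500: state=(8.159, 7.948, 12.628)
t=0.600: state=(6.970, 5.038, 13.931)
t=0.700: state=(4.910, 2.985, 12.562)
t=0.800: state=(3.401, 2.341, 10.434)
t=0.900: state=(2.745, 2.449, 8.525)
t=1.000: state=(2.725, 2.950, 7.094)
t=1.100: state=(3.157, 3.785, 6.236)
t=1.200: state=(3.967, 4.950, 6.089)
t=1.300: state=(5.081, 6.287, 6.863)
t=1.400: state=(6.241, 7.259, 8.628)
t=1.500: state=(6.902, 7.113, 10.781)
t=1.600: state=(6.602, 5.837, 12.055)
t=1.660: state=(6.032, 4.945, 12.089)
compare at T: x=6.032, y=4.945, z=12.089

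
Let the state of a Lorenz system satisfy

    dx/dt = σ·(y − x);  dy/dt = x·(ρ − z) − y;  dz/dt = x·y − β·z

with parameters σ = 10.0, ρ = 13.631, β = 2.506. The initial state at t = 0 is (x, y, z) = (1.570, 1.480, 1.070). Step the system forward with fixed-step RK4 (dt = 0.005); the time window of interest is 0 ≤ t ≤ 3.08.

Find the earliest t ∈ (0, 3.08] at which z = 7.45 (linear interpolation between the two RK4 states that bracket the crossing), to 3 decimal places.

t=0.000: state=(1.570, 1.480, 1.070)
step 1 (dt=0.005): k1=(-0.900, 18.241, -0.358), k2=(-0.421, 18.168, -0.287), k3=(-0.435, 18.183, -0.286), k4=(0.031, 18.125, -0.215); state += dt/6·(k1+2k2+2k3+k4)
t=0.005: state=(1.568, 1.571, 1.069)
t=0.010: state=(1.570, 1.661, 1.068)
t=0.015: state=(1.577, 1.752, 1.068)
continuing one RK4 step at a time; state shown every 20 steps (Δt=0.1):
t=0.100: state=(2.212, 3.468, 1.234)
t=0.200: state=(4.076, 6.597, 2.356)
t=0.300: state=(7.266, 10.981, 6.349)
t=0.315: state=(7.827, 11.579, 7.370)
next step: t=0.320: state=(8.014, 11.761, 7.737) — z has crossed 7.45
linear interpolation between t=0.315 (7.36983) and t=0.320 (7.73741) → t≈0.316

t = 0.316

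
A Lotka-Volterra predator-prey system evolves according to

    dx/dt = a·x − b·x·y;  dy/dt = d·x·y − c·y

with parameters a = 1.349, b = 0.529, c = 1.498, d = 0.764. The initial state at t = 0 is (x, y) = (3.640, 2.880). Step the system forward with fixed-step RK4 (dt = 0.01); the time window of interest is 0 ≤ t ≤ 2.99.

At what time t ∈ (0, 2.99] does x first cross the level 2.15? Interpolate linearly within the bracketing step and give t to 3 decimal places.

t = 0.659

t=0.000: state=(3.640, 2.880)
step 1 (dt=0.01): k1=(-0.635, 3.695), k2=(-0.670, 3.712), k3=(-0.670, 3.711), k4=(-0.705, 3.728); state += dt/6·(k1+2k2+2k3+k4)
t=0.010: state=(3.633, 2.917)
t=0.020: state=(3.626, 2.955)
t=0.030: state=(3.618, 2.992)
continuing one RK4 step at a time; state shown every 10 steps (Δt=0.1):
t=0.100: state=(3.541, 3.263)
t=0.200: state=(3.375, 3.660)
t=0.300: state=(3.150, 4.044)
t=0.400: state=(2.883, 4.385)
t=0.500: state=(2.597, 4.654)
t=0.600: state=(2.312, 4.833)
t=0.650: state=(2.175, 4.885)
next step: t=0.660: state=(2.148, 4.893) — x has crossed 2.15
linear interpolation between t=0.650 (2.17454) and t=0.660 (2.14780) → t≈0.659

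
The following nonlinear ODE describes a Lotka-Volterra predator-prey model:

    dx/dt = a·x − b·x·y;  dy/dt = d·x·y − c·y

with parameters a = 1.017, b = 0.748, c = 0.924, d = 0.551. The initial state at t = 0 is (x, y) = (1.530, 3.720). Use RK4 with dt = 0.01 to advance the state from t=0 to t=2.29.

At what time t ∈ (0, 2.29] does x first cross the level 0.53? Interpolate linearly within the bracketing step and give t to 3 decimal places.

t = 0.730

t=0.000: state=(1.530, 3.720)
step 1 (dt=0.01): k1=(-2.701, -0.301), k2=(-2.676, -0.329), k3=(-2.676, -0.328), k4=(-2.650, -0.356); state += dt/6·(k1+2k2+2k3+k4)
t=0.010: state=(1.503, 3.717)
t=0.020: state=(1.477, 3.713)
t=0.030: state=(1.451, 3.709)
continuing one RK4 step at a time; state shown every 10 steps (Δt=0.1):
t=0.100: state=(1.285, 3.664)
t=0.200: state=(1.085, 3.566)
t=0.300: state=(0.924, 3.435)
t=0.400: state=(0.796, 3.284)
t=0.500: state=(0.693, 3.119)
t=0.600: state=(0.612, 2.948)
t=0.700: state=(0.547, 2.774)
t=0.720: state=(0.535, 2.740)
next step: t=0.730: state=(0.530, 2.723) — x has crossed 0.53
linear interpolation between t=0.720 (0.53544) and t=0.730 (0.52997) → t≈0.730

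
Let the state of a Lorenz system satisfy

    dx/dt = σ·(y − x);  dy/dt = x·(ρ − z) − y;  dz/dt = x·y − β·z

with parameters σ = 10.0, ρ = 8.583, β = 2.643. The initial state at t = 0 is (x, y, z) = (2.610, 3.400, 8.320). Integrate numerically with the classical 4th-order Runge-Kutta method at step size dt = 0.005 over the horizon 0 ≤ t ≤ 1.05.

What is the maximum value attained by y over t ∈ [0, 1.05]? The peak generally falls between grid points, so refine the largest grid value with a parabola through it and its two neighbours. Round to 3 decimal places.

max y = 5.372

t=0.000: state=(2.610, 3.400, 8.320)
step 1 (dt=0.005): k1=(7.900, -2.714, -13.116), k2=(7.635, -2.615, -12.980), k3=(7.644, -2.617, -12.982), k4=(7.387, -2.519, -12.849); state += dt/6·(k1+2k2+2k3+k4)
t=0.005: state=(2.648, 3.387, 8.255)
t=0.010: state=(2.684, 3.375, 8.191)
t=0.015: state=(2.717, 3.364, 8.129)
continuing one RK4 step at a time; state shown every 10 steps (Δt=0.05):
t=0.050: state=(2.899, 3.312, 7.725)
t=0.100: state=(3.059, 3.313, 7.231)
t=0.150: state=(3.173, 3.390, 6.825)
t=0.200: state=(3.286, 3.528, 6.503)
t=0.250: state=(3.420, 3.717, 6.267)
t=0.300: state=(3.584, 3.945, 6.119)
t=0.350: state=(3.780, 4.201, 6.064)
t=0.400: state=(4.003, 4.472, 6.105)
t=0.450: state=(4.245, 4.740, 6.240)
t=0.500: state=(4.493, 4.985, 6.465)
t=0.550: state=(4.731, 5.186, 6.766)
t=0.600: state=(4.941, 5.320, 7.122)
t=0.650: state=(5.104, 5.372, 7.501)
t=0.700: state=(5.204, 5.335, 7.868)
t=0.750: state=(5.233, 5.214, 8.186)
t=0.800: state=(5.188, 5.029, 8.425)
t=0.850: state=(5.078, 4.803, 8.564)
t=0.900: state=(4.919, 4.567, 8.601)
t=0.950: state=(4.733, 4.345, 8.542)
t=1.000: state=(4.539, 4.157, 8.406)
t=1.050: state=(4.356, 4.012, 8.215)
largest grid value and its neighbours: y(0.650)=5.37177, y(0.655)=5.37207, y(0.660)=5.37148
parabola through these three points peaks at t≈0.654 with y≈5.37209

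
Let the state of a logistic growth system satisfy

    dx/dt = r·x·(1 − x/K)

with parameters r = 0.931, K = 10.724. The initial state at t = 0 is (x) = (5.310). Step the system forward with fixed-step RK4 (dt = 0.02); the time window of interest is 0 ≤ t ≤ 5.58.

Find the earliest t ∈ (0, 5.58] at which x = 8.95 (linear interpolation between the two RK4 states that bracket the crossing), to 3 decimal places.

t = 1.759

t=0.000: state=(5.310)
step 1 (dt=0.02): k1=(2.496), k2=(2.496), k3=(2.496), k4=(2.496); state += dt/6·(k1+2k2+2k3+k4)
t=0.020: state=(5.360)
t=0.040: state=(5.410)
t=0.060: state=(5.460)
continuing one RK4 step at a time; state shown every 10 steps (Δt=0.2):
t=0.200: state=(5.808)
t=0.400: state=(6.299)
t=0.600: state=(6.774)
t=0.800: state=(7.226)
t=1.000: state=(7.650)
t=1.200: state=(8.041)
t=1.400: state=(8.398)
t=1.600: state=(8.720)
t=1.740: state=(8.923)
next step: t=1.760: state=(8.951) — x has crossed 8.95
linear interpolation between t=1.740 (8.92338) and t=1.760 (8.95111) → t≈1.759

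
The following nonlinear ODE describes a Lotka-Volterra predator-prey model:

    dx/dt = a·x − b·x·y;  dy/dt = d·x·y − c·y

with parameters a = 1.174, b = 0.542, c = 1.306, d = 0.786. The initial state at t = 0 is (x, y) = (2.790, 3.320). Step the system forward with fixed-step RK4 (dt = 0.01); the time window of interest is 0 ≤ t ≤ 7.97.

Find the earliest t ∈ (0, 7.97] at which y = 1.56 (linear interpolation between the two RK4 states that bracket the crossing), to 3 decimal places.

t = 2.299

t=0.000: state=(2.790, 3.320)
step 1 (dt=0.01): k1=(-1.745, 2.945), k2=(-1.762, 2.935), k3=(-1.762, 2.935), k4=(-1.778, 2.924); state += dt/6·(k1+2k2+2k3+k4)
t=0.010: state=(2.772, 3.349)
t=0.020: state=(2.754, 3.378)
t=0.030: state=(2.736, 3.407)
continuing one RK4 step at a time; state shown every 50 steps (Δt=0.5):
t=0.500: state=(1.749, 4.228)
t=1.000: state=(1.043, 3.742)
t=1.500: state=(0.777, 2.756)
t=2.000: state=(0.746, 1.924)
t=2.290: state=(0.798, 1.570)
next step: t=2.300: state=(0.800, 1.559) — y has crossed 1.56
linear interpolation between t=2.290 (1.56956) and t=2.300 (1.55895) → t≈2.299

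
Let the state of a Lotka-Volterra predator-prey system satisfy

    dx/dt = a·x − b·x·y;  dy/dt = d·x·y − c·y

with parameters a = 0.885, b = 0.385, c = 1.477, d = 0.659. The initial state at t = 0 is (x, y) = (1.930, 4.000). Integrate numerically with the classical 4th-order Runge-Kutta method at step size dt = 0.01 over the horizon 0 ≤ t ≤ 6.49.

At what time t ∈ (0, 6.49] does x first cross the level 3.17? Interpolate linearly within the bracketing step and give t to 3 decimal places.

t=0.000: state=(1.930, 4.000)
step 1 (dt=0.01): k1=(-1.264, -0.821), k2=(-1.257, -0.836), k3=(-1.257, -0.836), k4=(-1.250, -0.852); state += dt/6·(k1+2k2+2k3+k4)
t=0.010: state=(1.917, 3.992)
t=0.020: state=(1.905, 3.983)
t=0.030: state=(1.893, 3.974)
continuing one RK4 step at a time; state shown every 25 steps (Δt=0.25):
t=0.250: state=(1.659, 3.712)
t=0.500: state=(1.475, 3.318)
t=0.750: state=(1.365, 2.895)
t=1.000: state=(1.314, 2.494)
t=1.250: state=(1.313, 2.139)
t=1.500: state=(1.353, 1.841)
t=1.750: state=(1.431, 1.600)
t=2.000: state=(1.545, 1.412)
t=2.250: state=(1.695, 1.274)
t=2.500: state=(1.879, 1.182)
t=2.750: state=(2.098, 1.133)
t=3.000: state=(2.349, 1.129)
t=3.250: state=(2.624, 1.175)
t=3.500: state=(2.910, 1.282)
t=3.730: state=(3.163, 1.446)
next step: t=3.740: state=(3.173, 1.455) — x has crossed 3.17
linear interpolation between t=3.730 (3.16271) and t=3.740 (3.17305) → t≈3.737

t = 3.737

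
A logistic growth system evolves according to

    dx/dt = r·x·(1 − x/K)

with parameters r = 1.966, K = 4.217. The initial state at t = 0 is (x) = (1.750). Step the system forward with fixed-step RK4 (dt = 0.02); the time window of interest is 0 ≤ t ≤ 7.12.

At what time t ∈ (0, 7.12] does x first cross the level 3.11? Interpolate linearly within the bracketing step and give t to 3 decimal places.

t=0.000: state=(1.750)
step 1 (dt=0.02): k1=(2.013), k2=(2.019), k3=(2.019), k4=(2.025); state += dt/6·(k1+2k2+2k3+k4)
t=0.020: state=(1.790)
t=0.040: state=(1.831)
t=0.060: state=(1.872)
continuing one RK4 step at a time; state shown every 25 steps (Δt=0.5):
t=0.500: state=(2.761)
t=0.700: state=(3.110)
next step: t=0.720: state=(3.142) — x has crossed 3.11
linear interpolation between t=0.700 (3.10987) and t=0.720 (3.14167) → t≈0.700

t = 0.700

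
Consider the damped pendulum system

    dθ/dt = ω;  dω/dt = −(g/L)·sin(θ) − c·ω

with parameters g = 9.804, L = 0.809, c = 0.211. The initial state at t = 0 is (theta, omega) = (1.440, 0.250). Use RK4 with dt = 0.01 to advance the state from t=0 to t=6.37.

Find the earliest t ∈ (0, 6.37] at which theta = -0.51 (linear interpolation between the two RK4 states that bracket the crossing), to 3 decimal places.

t = 0.672

t=0.000: state=(1.440, 0.250)
step 1 (dt=0.01): k1=(0.250, -12.068), k2=(0.190, -12.057), k3=(0.190, -12.057), k4=(0.129, -12.045); state += dt/6·(k1+2k2+2k3+k4)
t=0.010: state=(1.442, 0.129)
t=0.020: state=(1.443, 0.009)
t=0.030: state=(1.442, -0.111)
continuing one RK4 step at a time; state shown every 25 steps (Δt=0.25):
t=0.250: state=(1.135, -2.628)
t=0.500: state=(0.217, -4.346)
t=0.670: state=(-0.503, -3.894)
next step: t=0.680: state=(-0.542, -3.825) — theta has crossed -0.51
linear interpolation between t=0.670 (-0.50341) and t=0.680 (-0.54201) → t≈0.672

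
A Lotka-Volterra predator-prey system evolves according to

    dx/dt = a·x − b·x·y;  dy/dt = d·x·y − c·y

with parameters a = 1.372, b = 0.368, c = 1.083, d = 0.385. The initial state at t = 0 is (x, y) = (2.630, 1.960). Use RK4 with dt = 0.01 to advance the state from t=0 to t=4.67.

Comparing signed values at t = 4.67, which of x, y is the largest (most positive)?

t=0.000: state=(2.630, 1.960)
step 1 (dt=0.01): k1=(1.711, -0.138), k2=(1.718, -0.132), k3=(1.718, -0.132), k4=(1.724, -0.125); state += dt/6·(k1+2k2+2k3+k4)
t=0.010: state=(2.647, 1.959)
t=0.020: state=(2.664, 1.957)
t=0.030: state=(2.682, 1.956)
continuing one RK4 step at a time; state shown every 20 steps (Δt=0.2):
t=0.200: state=(2.997, 1.959)
t=0.400: state=(3.407, 2.019)
t=0.600: state=(3.847, 2.149)
t=0.800: state=(4.290, 2.367)
t=1.000: state=(4.688, 2.695)
t=1.200: state=(4.979, 3.151)
t=1.400: state=(5.087, 3.744)
t=1.600: state=(4.954, 4.445)
t=1.800: state=(4.574, 5.173)
t=2.000: state=(4.015, 5.803)
t=2.200: state=(3.389, 6.214)
t=2.400: state=(2.804, 6.348)
t=2.600: state=(2.320, 6.222)
t=2.800: state=(1.952, 5.901)
t=3.000: state=(1.689, 5.464)
t=3.200: state=(1.514, 4.974)
t=3.400: state=(1.406, 4.481)
t=3.600: state=(1.354, 4.011)
t=3.800: state=(1.348, 3.583)
t=4.000: state=(1.382, 3.204)
t=4.200: state=(1.454, 2.877)
t=4.400: state=(1.564, 2.602)
t=4.600: state=(1.714, 2.376)
t=4.670: state=(1.776, 2.309)
compare at T: x=1.776, y=2.309

largest component: y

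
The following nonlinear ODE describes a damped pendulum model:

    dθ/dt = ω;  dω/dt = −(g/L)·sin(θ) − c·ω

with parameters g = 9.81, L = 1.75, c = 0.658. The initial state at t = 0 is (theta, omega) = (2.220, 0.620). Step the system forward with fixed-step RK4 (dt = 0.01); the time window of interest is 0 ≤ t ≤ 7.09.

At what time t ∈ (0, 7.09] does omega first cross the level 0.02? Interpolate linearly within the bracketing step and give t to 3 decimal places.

t = 0.131

t=0.000: state=(2.220, 0.620)
step 1 (dt=0.01): k1=(0.620, -4.873), k2=(0.596, -4.847), k3=(0.596, -4.847), k4=(0.572, -4.821); state += dt/6·(k1+2k2+2k3+k4)
t=0.010: state=(2.226, 0.572)
t=0.020: state=(2.231, 0.524)
t=0.030: state=(2.236, 0.476)
t=0.130: state=(2.261, 0.025)
next step: t=0.140: state=(2.261, -0.019) — omega has crossed 0.02
linear interpolation between t=0.130 (0.02459) and t=0.140 (-0.01865) → t≈0.131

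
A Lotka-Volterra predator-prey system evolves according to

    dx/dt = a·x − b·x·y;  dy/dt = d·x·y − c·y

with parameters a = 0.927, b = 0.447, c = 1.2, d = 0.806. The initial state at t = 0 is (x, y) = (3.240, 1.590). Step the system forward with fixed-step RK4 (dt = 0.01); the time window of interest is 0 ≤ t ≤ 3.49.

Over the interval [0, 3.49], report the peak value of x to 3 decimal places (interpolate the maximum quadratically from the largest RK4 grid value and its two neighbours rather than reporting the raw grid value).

t=0.000: state=(3.240, 1.590)
step 1 (dt=0.01): k1=(0.701, 2.244), k2=(0.685, 2.265), k3=(0.685, 2.265), k4=(0.669, 2.285); state += dt/6·(k1+2k2+2k3+k4)
t=0.010: state=(3.247, 1.613)
t=0.020: state=(3.253, 1.636)
t=0.030: state=(3.260, 1.659)
continuing one RK4 step at a time; state shown every 20 steps (Δt=0.2):
t=0.200: state=(3.308, 2.125)
t=0.400: state=(3.194, 2.830)
t=0.600: state=(2.880, 3.642)
t=0.800: state=(2.417, 4.396)
t=1.000: state=(1.916, 4.902)
t=1.200: state=(1.473, 5.061)
t=1.400: state=(1.134, 4.905)
t=1.600: state=(0.894, 4.538)
t=1.800: state=(0.732, 4.066)
t=2.000: state=(0.626, 3.566)
t=2.200: state=(0.560, 3.085)
t=2.400: state=(0.522, 2.647)
t=2.600: state=(0.505, 2.262)
t=2.800: state=(0.504, 1.929)
t=3.000: state=(0.517, 1.648)
t=3.200: state=(0.543, 1.411)
t=3.400: state=(0.582, 1.215)
t=3.490: state=(0.603, 1.139)
largest grid value and its neighbours: x(0.170)=3.30785, x(0.180)=3.30823, x(0.190)=3.30816
parabola through these three points peaks at t≈0.184 with x≈3.30826

max x = 3.308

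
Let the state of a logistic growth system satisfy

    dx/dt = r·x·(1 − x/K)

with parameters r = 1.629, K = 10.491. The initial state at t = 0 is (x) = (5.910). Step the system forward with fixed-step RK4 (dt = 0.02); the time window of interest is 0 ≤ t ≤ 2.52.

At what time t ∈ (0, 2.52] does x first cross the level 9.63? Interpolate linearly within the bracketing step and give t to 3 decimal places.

t = 1.326

t=0.000: state=(5.910)
step 1 (dt=0.02): k1=(4.204), k2=(4.195), k3=(4.195), k4=(4.185); state += dt/6·(k1+2k2+2k3+k4)
t=0.020: state=(5.994)
t=0.040: state=(6.077)
t=0.060: state=(6.160)
continuing one RK4 step at a time; state shown every 5 steps (Δt=0.1):
t=0.100: state=(6.325)
t=0.200: state=(6.727)
t=0.300: state=(7.110)
t=0.400: state=(7.472)
t=0.500: state=(7.810)
t=0.600: state=(8.122)
t=0.700: state=(8.407)
t=0.800: state=(8.666)
t=0.900: state=(8.899)
t=1.000: state=(9.107)
t=1.100: state=(9.291)
t=1.200: state=(9.453)
t=1.300: state=(9.596)
t=1.320: state=(9.622)
next step: t=1.340: state=(9.648) — x has crossed 9.63
linear interpolation between t=1.320 (9.62243) and t=1.340 (9.64804) → t≈1.326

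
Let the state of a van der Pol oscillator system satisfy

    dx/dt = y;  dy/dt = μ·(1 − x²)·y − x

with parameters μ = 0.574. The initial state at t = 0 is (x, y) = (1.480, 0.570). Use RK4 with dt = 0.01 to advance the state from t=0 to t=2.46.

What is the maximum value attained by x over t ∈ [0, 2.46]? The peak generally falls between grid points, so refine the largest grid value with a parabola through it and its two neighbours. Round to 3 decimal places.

max x = 1.570

t=0.000: state=(1.480, 0.570)
step 1 (dt=0.01): k1=(0.570, -1.869), k2=(0.561, -1.869), k3=(0.561, -1.869), k4=(0.551, -1.868); state += dt/6·(k1+2k2+2k3+k4)
t=0.010: state=(1.486, 0.551)
t=0.020: state=(1.491, 0.533)
t=0.030: state=(1.496, 0.514)
continuing one RK4 step at a time; state shown every 10 steps (Δt=0.1):
t=0.100: state=(1.528, 0.385)
t=0.200: state=(1.557, 0.207)
t=0.300: state=(1.570, 0.040)
t=0.400: state=(1.566, -0.113)
t=0.500: state=(1.547, -0.254)
t=0.600: state=(1.515, -0.383)
t=0.700: state=(1.471, -0.501)
t=0.800: state=(1.416, -0.611)
t=0.900: state=(1.349, -0.714)
t=1.000: state=(1.273, -0.814)
t=1.100: state=(1.187, -0.912)
t=1.200: state=(1.090, -1.009)
t=1.300: state=(0.985, -1.108)
t=1.400: state=(0.869, -1.210)
t=1.500: state=(0.742, -1.316)
t=1.600: state=(0.605, -1.427)
t=1.700: state=(0.457, -1.541)
t=1.800: state=(0.297, -1.657)
t=1.900: state=(0.126, -1.772)
t=2.000: state=(-0.057, -1.880)
t=2.100: state=(-0.250, -1.973)
t=2.200: state=(-0.451, -2.038)
t=2.300: state=(-0.656, -2.064)
t=2.400: state=(-0.862, -2.038)
t=2.460: state=(-0.983, -1.993)
largest grid value and its neighbours: x(0.320)=1.57000, x(0.330)=1.57001, x(0.340)=1.56986
parabola through these three points peaks at t≈0.326 with x≈1.57002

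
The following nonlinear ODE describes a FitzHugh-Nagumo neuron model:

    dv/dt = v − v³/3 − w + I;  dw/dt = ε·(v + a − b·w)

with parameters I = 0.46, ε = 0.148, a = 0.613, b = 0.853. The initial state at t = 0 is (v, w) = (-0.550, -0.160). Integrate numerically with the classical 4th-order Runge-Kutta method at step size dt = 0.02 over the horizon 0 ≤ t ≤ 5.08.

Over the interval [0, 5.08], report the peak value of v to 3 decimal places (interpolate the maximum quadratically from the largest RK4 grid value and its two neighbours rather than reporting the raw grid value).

max v = 1.685

t=0.000: state=(-0.550, -0.160)
step 1 (dt=0.02): k1=(0.125, 0.030), k2=(0.126, 0.030), k3=(0.126, 0.030), k4=(0.127, 0.030); state += dt/6·(k1+2k2+2k3+k4)
t=0.020: state=(-0.547, -0.159)
t=0.040: state=(-0.545, -0.159)
t=0.060: state=(-0.542, -0.158)
continuing one RK4 step at a time; state shown every 10 steps (Δt=0.2):
t=0.200: state=(-0.524, -0.154)
t=0.400: state=(-0.495, -0.147)
t=0.600: state=(-0.462, -0.139)
t=0.800: state=(-0.427, -0.131)
t=1.000: state=(-0.386, -0.122)
t=1.200: state=(-0.340, -0.111)
t=1.400: state=(-0.288, -0.100)
t=1.600: state=(-0.228, -0.087)
t=1.800: state=(-0.158, -0.073)
t=2.000: state=(-0.077, -0.056)
t=2.200: state=(0.019, -0.038)
t=2.400: state=(0.131, -0.017)
t=2.600: state=(0.262, 0.007)
t=2.800: state=(0.415, 0.035)
t=3.000: state=(0.588, 0.066)
t=3.200: state=(0.778, 0.103)
t=3.400: state=(0.975, 0.144)
t=3.600: state=(1.166, 0.189)
t=3.800: state=(1.334, 0.239)
t=4.000: state=(1.468, 0.292)
t=4.200: state=(1.566, 0.347)
t=4.400: state=(1.630, 0.403)
t=4.600: state=(1.666, 0.459)
t=4.800: state=(1.682, 0.515)
t=5.000: state=(1.684, 0.569)
t=5.080: state=(1.682, 0.590)
largest grid value and its neighbours: v(4.920)=1.68469, v(4.940)=1.68470, v(4.960)=1.68461
parabola through these three points peaks at t≈4.932 with v≈1.68471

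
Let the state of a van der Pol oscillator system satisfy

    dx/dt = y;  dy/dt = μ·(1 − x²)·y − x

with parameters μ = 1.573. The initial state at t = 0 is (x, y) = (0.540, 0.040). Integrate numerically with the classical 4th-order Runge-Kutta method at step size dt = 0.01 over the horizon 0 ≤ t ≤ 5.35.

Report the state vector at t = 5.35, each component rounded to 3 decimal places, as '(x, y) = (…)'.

t=0.000: state=(0.540, 0.040)
step 1 (dt=0.01): k1=(0.040, -0.495), k2=(0.038, -0.498), k3=(0.038, -0.498), k4=(0.035, -0.501); state += dt/6·(k1+2k2+2k3+k4)
t=0.010: state=(0.540, 0.035)
t=0.020: state=(0.541, 0.030)
t=0.030: state=(0.541, 0.025)
continuing one RK4 step at a time; state shown every 20 steps (Δt=0.2):
t=0.200: state=(0.537, -0.071)
t=0.400: state=(0.510, -0.208)
t=0.600: state=(0.452, -0.374)
t=0.800: state=(0.358, -0.580)
t=1.000: state=(0.217, -0.842)
t=1.200: state=(0.016, -1.176)
t=1.400: state=(-0.258, -1.576)
t=1.600: state=(-0.612, -1.935)
t=1.800: state=(-1.011, -1.979)
t=2.000: state=(-1.367, -1.501)
t=2.200: state=(-1.595, -0.774)
t=2.400: state=(-1.688, -0.196)
t=2.600: state=(-1.689, 0.147)
t=2.800: state=(-1.639, 0.340)
t=3.000: state=(-1.558, 0.462)
t=3.200: state=(-1.456, 0.559)
t=3.400: state=(-1.334, 0.658)
t=3.600: state=(-1.191, 0.777)
t=3.800: state=(-1.021, 0.938)
t=4.000: state=(-0.811, 1.174)
t=4.200: state=(-0.543, 1.537)
t=4.400: state=(-0.183, 2.096)
t=4.600: state=(0.309, 2.841)
t=4.800: state=(0.936, 3.290)
t=5.000: state=(1.538, 2.509)
t=5.200: state=(1.893, 1.069)
t=5.350: state=(1.994, 0.337)

(x, y) = (1.994, 0.337)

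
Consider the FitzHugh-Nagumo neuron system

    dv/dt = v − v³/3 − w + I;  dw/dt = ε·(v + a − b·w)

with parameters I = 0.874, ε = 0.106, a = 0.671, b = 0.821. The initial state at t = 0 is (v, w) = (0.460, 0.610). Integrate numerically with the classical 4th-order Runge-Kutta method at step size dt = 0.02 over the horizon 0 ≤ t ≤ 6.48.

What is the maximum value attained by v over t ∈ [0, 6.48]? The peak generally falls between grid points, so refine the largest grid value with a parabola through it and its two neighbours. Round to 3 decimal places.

t=0.000: state=(0.460, 0.610)
step 1 (dt=0.02): k1=(0.692, 0.067), k2=(0.696, 0.067), k3=(0.696, 0.067), k4=(0.701, 0.068); state += dt/6·(k1+2k2+2k3+k4)
t=0.020: state=(0.474, 0.611)
t=0.040: state=(0.488, 0.613)
t=0.060: state=(0.502, 0.614)
continuing one RK4 step at a time; state shown every 25 steps (Δt=0.5):
t=0.500: state=(0.857, 0.653)
t=1.000: state=(1.276, 0.715)
t=1.500: state=(1.558, 0.794)
t=2.000: state=(1.672, 0.879)
t=2.500: state=(1.692, 0.964)
t=3.000: state=(1.672, 1.045)
t=3.500: state=(1.638, 1.121)
t=4.000: state=(1.599, 1.192)
t=4.500: state=(1.557, 1.258)
t=5.000: state=(1.514, 1.319)
t=5.500: state=(1.469, 1.375)
t=6.000: state=(1.424, 1.426)
t=6.480: state=(1.380, 1.471)
largest grid value and its neighbours: v(2.400)=1.69196, v(2.420)=1.69200, v(2.440)=1.69198
parabola through these three points peaks at t≈2.423 with v≈1.69200

max v = 1.692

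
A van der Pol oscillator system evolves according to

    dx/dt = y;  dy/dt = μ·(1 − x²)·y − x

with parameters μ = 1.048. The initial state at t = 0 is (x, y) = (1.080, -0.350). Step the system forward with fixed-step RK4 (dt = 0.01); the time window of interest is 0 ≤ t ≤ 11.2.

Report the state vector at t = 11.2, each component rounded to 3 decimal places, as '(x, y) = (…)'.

t=0.000: state=(1.080, -0.350)
step 1 (dt=0.01): k1=(-0.350, -1.019), k2=(-0.355, -1.018), k3=(-0.355, -1.018), k4=(-0.360, -1.017); state += dt/6·(k1+2k2+2k3+k4)
t=0.010: state=(1.076, -0.360)
t=0.020: state=(1.073, -0.370)
t=0.030: state=(1.069, -0.380)
continuing one RK4 step at a time; state shown every 50 steps (Δt=0.5):
t=0.500: state=(0.778, -0.866)
t=1.000: state=(0.180, -1.585)
t=1.500: state=(-0.825, -2.295)
t=2.000: state=(-1.726, -0.971)
t=2.500: state=(-1.853, 0.241)
t=3.000: state=(-1.622, 0.628)
t=3.500: state=(-1.238, 0.924)
t=4.000: state=(-0.660, 1.452)
t=4.500: state=(0.304, 2.463)
t=5.000: state=(1.567, 1.975)
t=5.500: state=(2.004, 0.030)
t=6.000: state=(1.853, -0.513)
t=6.500: state=(1.538, -0.743)
t=7.000: state=(1.095, -1.060)
t=7.500: state=(0.420, -1.728)
t=8.000: state=(-0.708, -2.710)
t=8.500: state=(-1.822, -1.223)
t=9.000: state=(-1.992, 0.230)
t=9.500: state=(-1.771, 0.589)
t=10.000: state=(-1.420, 0.820)
t=10.500: state=(-0.925, 1.209)
t=11.000: state=(-0.137, 2.042)
t=11.200: state=(0.317, 2.489)

(x, y) = (0.317, 2.489)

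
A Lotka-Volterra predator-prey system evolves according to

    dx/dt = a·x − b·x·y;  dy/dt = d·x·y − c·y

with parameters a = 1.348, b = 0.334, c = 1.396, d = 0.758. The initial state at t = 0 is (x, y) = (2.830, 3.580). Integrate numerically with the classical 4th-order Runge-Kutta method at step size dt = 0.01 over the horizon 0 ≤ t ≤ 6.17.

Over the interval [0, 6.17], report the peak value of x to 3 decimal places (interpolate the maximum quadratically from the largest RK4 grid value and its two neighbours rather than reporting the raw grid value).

t=0.000: state=(2.830, 3.580)
step 1 (dt=0.01): k1=(0.431, 2.682), k2=(0.419, 2.698), k3=(0.419, 2.698), k4=(0.406, 2.714); state += dt/6·(k1+2k2+2k3+k4)
t=0.010: state=(2.834, 3.607)
t=0.020: state=(2.838, 3.634)
t=0.030: state=(2.842, 3.662)
continuing one RK4 step at a time; state shown every 20 steps (Δt=0.2):
t=0.200: state=(2.862, 4.175)
t=0.400: state=(2.773, 4.848)
t=0.600: state=(2.569, 5.504)
t=0.800: state=(2.286, 6.019)
t=1.000: state=(1.981, 6.292)
t=1.200: state=(1.702, 6.288)
t=1.400: state=(1.474, 6.047)
t=1.600: state=(1.306, 5.642)
t=1.800: state=(1.192, 5.154)
t=2.000: state=(1.125, 4.644)
t=2.200: state=(1.098, 4.156)
t=2.400: state=(1.106, 3.714)
t=2.600: state=(1.145, 3.330)
t=2.800: state=(1.214, 3.011)
t=3.000: state=(1.311, 2.757)
t=3.200: state=(1.438, 2.567)
t=3.400: state=(1.593, 2.443)
t=3.600: state=(1.776, 2.384)
t=3.800: state=(1.983, 2.398)
t=4.000: state=(2.207, 2.491)
t=4.200: state=(2.433, 2.679)
t=4.400: state=(2.639, 2.977)
t=4.600: state=(2.795, 3.403)
t=4.800: state=(2.864, 3.957)
t=5.000: state=(2.818, 4.612)
t=5.200: state=(2.650, 5.287)
t=5.400: state=(2.389, 5.865)
t=5.600: state=(2.086, 6.229)
t=5.800: state=(1.793, 6.319)
t=6.000: state=(1.546, 6.153)
t=6.170: state=(1.382, 5.858)
largest grid value and its neighbours: x(0.150)=2.86471, x(0.160)=2.86475, x(0.170)=2.86449
parabola through these three points peaks at t≈0.156 with x≈2.86477

max x = 2.865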